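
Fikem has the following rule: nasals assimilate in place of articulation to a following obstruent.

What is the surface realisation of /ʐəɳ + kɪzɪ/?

[ʐəŋkɪzɪ]

The rule targets /ɳ/ (voiced retroflex nasal), which sits before the trigger /k/ (velar).
Changing only its place to velar gives [ŋ] — the voiced velar nasal.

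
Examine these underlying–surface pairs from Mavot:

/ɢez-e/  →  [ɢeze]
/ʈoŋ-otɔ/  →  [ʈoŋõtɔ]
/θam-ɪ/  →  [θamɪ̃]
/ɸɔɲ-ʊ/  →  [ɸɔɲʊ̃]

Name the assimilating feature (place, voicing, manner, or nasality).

The vowel /o/ surfaces as nasalised [õ] next to the preceding nasal /ŋ/ — it has acquired the [+nasal] feature of its neighbour.
Likewise in the remaining data: /ɪ/ → [ɪ̃] after /m/; /ʊ/ → [ʊ̃] after /ɲ/ — each time a vowel is nasalised next to a preceding nasal.
No change occurs in [ɢeze] because the vowel at the boundary is adjacent to an oral consonant, not a nasal (/e/ next to /z/).

nasality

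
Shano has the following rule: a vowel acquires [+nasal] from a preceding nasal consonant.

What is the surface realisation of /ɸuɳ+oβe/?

[ɸuɳõβe]

The vowel /o/ is adjacent to the preceding nasal /ɳ/, so it acquires [+nasal] and surfaces as [õ].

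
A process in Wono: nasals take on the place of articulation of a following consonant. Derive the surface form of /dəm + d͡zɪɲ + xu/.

[dənd͡zɪŋxu]

/m/ is a voiced bilabial nasal. The following trigger /d͡z/ is alveolar, so /m/ must become alveolar as well.
A voiced alveolar nasal is [n], so the surface segment is [n].
The same rule applies at the second boundary: /ɲ/ → [ŋ] next to /x/.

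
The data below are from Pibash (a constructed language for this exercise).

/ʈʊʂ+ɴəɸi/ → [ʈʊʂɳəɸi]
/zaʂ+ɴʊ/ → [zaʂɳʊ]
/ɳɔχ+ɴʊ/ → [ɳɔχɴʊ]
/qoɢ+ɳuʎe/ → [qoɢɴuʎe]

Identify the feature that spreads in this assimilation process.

The segment that alternates is /ɴ/, which surfaces as [ɳ] when adjacent to /ʂ/.
/ɴ/ is uvular while /ʂ/ is retroflex; the output [ɳ] is retroflex, matching the trigger — so the feature that spreads is place.
Checking the remaining alternation: /ɳ/ → [ɴ] after /ɢ/ (retroflex → uvular, matching uvular) — only place changes, and always toward the preceding segment.
Nothing changes in [ɳɔχɴʊ]: there the adjacent consonants already agree in place (/ɴ/ and /χ/ are both uvular), so this form is consistent with the same rule.

place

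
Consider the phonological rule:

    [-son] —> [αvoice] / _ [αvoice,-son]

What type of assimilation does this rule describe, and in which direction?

regressive voicing assimilation

The rule copies [voice] from the environment onto the target, so the assimilating feature is voicing.
Since the environment is written after the underscore, the trigger follows the target; the direction is regressive.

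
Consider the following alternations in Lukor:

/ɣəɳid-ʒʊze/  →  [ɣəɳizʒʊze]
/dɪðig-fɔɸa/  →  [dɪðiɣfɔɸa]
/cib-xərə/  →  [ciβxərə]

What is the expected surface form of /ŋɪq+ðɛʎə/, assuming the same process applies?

[ŋɪχðɛʎə]

The data show regressive manner assimilation: /d/ → [z] before /ʒ/; /g/ → [ɣ] before /f/; /b/ → [β] before /x/. In each pair only manner changes, matching the following consonant, while place and voice stay constant.
The rule targets /q/ (voiceless uvular stop), which sits before the trigger /ð/ (fricative).
A voiceless uvular fricative is [χ], so the surface segment is [χ].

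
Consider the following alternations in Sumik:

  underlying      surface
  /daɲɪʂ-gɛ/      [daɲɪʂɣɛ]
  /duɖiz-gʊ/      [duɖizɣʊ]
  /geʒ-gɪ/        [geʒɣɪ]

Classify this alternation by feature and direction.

Underlying /g/ is realised as [ɣ] next to /ʂ/; /ʂ/ itself does not change.
/g/ is a stop while /ʂ/ is a fricative; the output [ɣ] is a fricative, matching the trigger — so the feature that spreads is manner.
Place and voice are unchanged, so the assimilation is partial, not total.
The same holds elsewhere in the data: /g/ → [ɣ] after /z/ (stop → fricative, matching a fricative); /g/ → [ɣ] after /ʒ/ (stop → fricative, matching a fricative) — only manner changes, and always toward the preceding segment.
The trigger is the preceding segment, so the direction is progressive (perseverative).

progressive manner assimilation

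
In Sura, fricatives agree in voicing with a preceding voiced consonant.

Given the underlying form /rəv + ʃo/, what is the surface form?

[rəvʒo]

The rule targets /ʃ/ (voiceless postalveolar fricative), which sits after the trigger /v/ (voiced).
A voiced postalveolar fricative is [ʒ], so the surface segment is [ʒ].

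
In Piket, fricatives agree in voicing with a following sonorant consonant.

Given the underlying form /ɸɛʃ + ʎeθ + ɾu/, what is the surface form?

The rule targets /ʃ/ (voiceless postalveolar fricative), which sits before the trigger /ʎ/ (voiced).
Changing only its voicing to voiced gives [ʒ] — the voiced postalveolar fricative.
The same rule applies at the second boundary: /θ/ → [ð] next to /ɾ/.

[ɸɛʒʎeðɾu]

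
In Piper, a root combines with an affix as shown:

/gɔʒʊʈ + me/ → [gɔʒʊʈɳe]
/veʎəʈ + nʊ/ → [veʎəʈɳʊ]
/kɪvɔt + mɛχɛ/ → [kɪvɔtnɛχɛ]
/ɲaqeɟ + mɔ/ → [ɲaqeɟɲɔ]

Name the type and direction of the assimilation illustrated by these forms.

Underlying /m/ is realised as [ɳ] next to /ʈ/; /ʈ/ itself does not change.
/m/ is bilabial while /ʈ/ is retroflex; the output [ɳ] is retroflex, matching the trigger — so the feature that spreads is place.
Manner and voice are unchanged, so the assimilation is partial, not total.
The same holds elsewhere in the data: /n/ → [ɳ] after /ʈ/ (alveolar → retroflex, matching retroflex); /m/ → [n] after /t/ (bilabial → alveolar, matching alveolar); /m/ → [ɲ] after /ɟ/ (bilabial → palatal, matching palatal) — only place changes, and always toward the preceding segment.
Since the segment that changes follows the conditioning segment, the assimilation is progressive.

progressive place assimilation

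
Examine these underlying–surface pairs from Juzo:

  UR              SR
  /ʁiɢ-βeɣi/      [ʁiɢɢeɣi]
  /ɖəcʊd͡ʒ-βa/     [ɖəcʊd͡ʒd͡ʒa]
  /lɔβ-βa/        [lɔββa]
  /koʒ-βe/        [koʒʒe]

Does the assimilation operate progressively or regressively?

progressive

The segment that alternates is /β/, which surfaces as [ɢ] when adjacent to /ɢ/.
The output [ɢ] is identical to the trigger /ɢ/ — every feature (place, manner, voicing) has been copied — so this is total assimilation.
The remaining alternations confirm this: /β/ → [d͡ʒ] after /d͡ʒ/; /β/ → [ʒ] after /ʒ/ — in each case the output is a copy of the preceding consonant.
In [lɔββa] the two consonants at the boundary are already identical (/β/ + /β/), so the rule applies vacuously and nothing changes.
The trigger is the preceding segment, so the direction is progressive (perseverative).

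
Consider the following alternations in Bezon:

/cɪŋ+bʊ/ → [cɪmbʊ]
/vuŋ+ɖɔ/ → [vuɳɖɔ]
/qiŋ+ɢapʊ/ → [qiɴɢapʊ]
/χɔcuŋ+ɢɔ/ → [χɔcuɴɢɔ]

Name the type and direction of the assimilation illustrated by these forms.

regressive place assimilation

Underlying /ŋ/ is realised as [m] next to /b/; /b/ itself does not change.
/ŋ/ is velar while /b/ is bilabial; the output [m] is bilabial, matching the trigger — so the feature that spreads is place.
Manner and voice are unchanged, so the assimilation is partial, not total.
The other alternating forms pattern the same way: /ŋ/ → [ɳ] before /ɖ/ (velar → retroflex, matching retroflex); /ŋ/ → [ɴ] before /ɢ/ (velar → uvular, matching uvular) — only place changes, and always toward the following segment.
Since the segment that changes precedes the conditioning segment, the assimilation is regressive.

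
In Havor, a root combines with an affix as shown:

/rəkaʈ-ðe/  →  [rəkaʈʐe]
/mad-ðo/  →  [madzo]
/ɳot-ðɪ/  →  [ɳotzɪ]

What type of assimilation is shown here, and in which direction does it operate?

progressive place assimilation

The segment that alternates is /ð/, which surfaces as [ʐ] when adjacent to /ʈ/.
/ð/ is dental while /ʈ/ is retroflex; the output [ʐ] is retroflex, matching the trigger — so the feature that spreads is place.
Manner and voice are unchanged, so the assimilation is partial, not total.
The other alternating forms pattern the same way: /ð/ → [z] after /d/ (dental → alveolar, matching alveolar); /ð/ → [z] after /t/ (dental → alveolar, matching alveolar) — only place changes, and always toward the preceding segment.
Since the segment that changes follows the conditioning segment, the assimilation is progressive.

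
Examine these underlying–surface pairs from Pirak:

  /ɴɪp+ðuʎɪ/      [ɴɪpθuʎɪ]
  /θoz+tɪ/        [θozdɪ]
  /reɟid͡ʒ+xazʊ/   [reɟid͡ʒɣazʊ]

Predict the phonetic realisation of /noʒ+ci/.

[noʒɟi]

The data show progressive voicing assimilation: /ð/ → [θ] after /p/; /t/ → [d] after /z/; /x/ → [ɣ] after /d͡ʒ/. In each pair only voicing changes, matching the preceding consonant, while place and manner stay constant.
The rule targets /c/ (voiceless palatal stop), which sits after the trigger /ʒ/ (voiced).
The voiced palatal stop is [ɟ], so /c/ → [ɟ].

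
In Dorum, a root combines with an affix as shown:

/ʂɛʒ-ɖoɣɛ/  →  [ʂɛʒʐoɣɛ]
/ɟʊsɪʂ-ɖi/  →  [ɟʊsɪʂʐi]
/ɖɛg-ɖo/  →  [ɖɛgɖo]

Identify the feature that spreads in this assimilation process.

Underlying /ɖ/ is realised as [ʐ] next to /ʒ/; /ʒ/ itself does not change.
The change stop → fricative matches the manner of the preceding /ʒ/, identifying this as manner assimilation.
The same holds elsewhere in the data: /ɖ/ → [ʐ] after /ʂ/ (stop → fricative, matching a fricative) — only manner changes, and always toward the preceding segment.
No alternation appears in [ɖɛgɖo]: there the adjacent consonants already agree in manner (/ɖ/ and /g/ are both stops), so this form is consistent with the same rule.

manner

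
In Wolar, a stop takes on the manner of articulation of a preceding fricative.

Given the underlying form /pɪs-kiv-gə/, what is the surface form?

[pɪsxivɣə]

/k/ is a voiceless velar stop. The preceding trigger /s/ is a fricative, so /k/ must become a fricative as well.
A voiceless velar fricative is [x], so the surface segment is [x].
The same rule applies at the second boundary: /g/ → [ɣ] next to /v/.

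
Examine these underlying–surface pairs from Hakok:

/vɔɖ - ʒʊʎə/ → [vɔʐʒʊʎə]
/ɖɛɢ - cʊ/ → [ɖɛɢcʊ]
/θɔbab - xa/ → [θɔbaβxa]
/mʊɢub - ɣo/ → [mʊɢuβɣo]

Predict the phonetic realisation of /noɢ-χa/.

The data show regressive manner assimilation: /ɖ/ → [ʐ] before /ʒ/; /b/ → [β] before /x/; /b/ → [β] before /ɣ/. In each pair only manner changes, matching the following consonant, while place and voice stay constant.
Nothing changes in [ɖɛɢcʊ]: there the adjacent consonants already agree in manner (/ɢ/ and /c/ are both stops), so this form is consistent with the same rule.
The rule targets /ɢ/ (voiced uvular stop), which sits before the trigger /χ/ (fricative).
Changing only its manner to fricative gives [ʁ] — the voiced uvular fricative.

[noʁχa]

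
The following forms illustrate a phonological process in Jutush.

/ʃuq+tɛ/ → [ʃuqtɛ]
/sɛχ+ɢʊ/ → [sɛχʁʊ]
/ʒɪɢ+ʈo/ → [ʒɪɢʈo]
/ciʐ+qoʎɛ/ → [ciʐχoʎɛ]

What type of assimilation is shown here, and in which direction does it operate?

The segment that alternates is /ɢ/, which surfaces as [ʁ] when adjacent to /χ/.
The change stop → fricative matches the manner of the preceding /χ/, identifying this as manner assimilation.
Place and voice are unchanged, so the assimilation is partial, not total.
Checking the remaining alternation: /q/ → [χ] after /ʐ/ (stop → fricative, matching a fricative) — only manner changes, and always toward the preceding segment.
Nothing changes in [ʃuqtɛ], [ʒɪɢʈo]: there the adjacent consonants already agree in manner (/t/ and /q/ are both stops; /ʈ/ and /ɢ/ are both stops), so these forms are consistent with the same rule.
The trigger is the preceding segment, so the direction is progressive (perseverative).

progressive manner assimilation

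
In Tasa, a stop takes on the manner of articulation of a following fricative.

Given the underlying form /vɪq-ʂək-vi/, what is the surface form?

[vɪχʂəxvi]

The rule targets /q/ (voiceless uvular stop), which sits before the trigger /ʂ/ (fricative).
A voiceless uvular fricative is [χ], so the surface segment is [χ].
At the second juncture, /k/ likewise becomes [x] adjacent to /v/.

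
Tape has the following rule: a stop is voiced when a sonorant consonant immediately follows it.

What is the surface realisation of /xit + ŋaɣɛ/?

[xidŋaɣɛ]

The rule targets /t/ (voiceless alveolar stop), which sits before the trigger /ŋ/ (voiced).
Changing only its voicing to voiced gives [d] — the voiced alveolar stop.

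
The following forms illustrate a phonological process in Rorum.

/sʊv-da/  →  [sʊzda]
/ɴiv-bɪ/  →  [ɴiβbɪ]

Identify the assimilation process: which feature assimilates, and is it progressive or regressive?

regressive place assimilation

Underlying /v/ is realised as [z] next to /d/; /d/ itself does not change.
/v/ is labiodental while /d/ is alveolar; the output [z] is alveolar, matching the trigger — so the feature that spreads is place.
Manner and voice are unchanged, so the assimilation is partial, not total.
The other alternating form patterns the same way: /v/ → [β] before /b/ (labiodental → bilabial, matching bilabial) — only place changes, and always toward the following segment.
Since the segment that changes precedes the conditioning segment, the assimilation is regressive.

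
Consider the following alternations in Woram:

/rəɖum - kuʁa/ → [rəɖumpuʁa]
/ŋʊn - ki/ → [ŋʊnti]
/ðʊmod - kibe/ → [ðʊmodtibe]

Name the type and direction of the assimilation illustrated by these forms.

Underlying /k/ is realised as [p] next to /m/; /m/ itself does not change.
/k/ is velar while /m/ is bilabial; the output [p] is bilabial, matching the trigger — so the feature that spreads is place.
Manner and voice are unchanged, so the assimilation is partial, not total.
The same holds elsewhere in the data: /k/ → [t] after /n/ (velar → alveolar, matching alveolar); /k/ → [t] after /d/ (velar → alveolar, matching alveolar) — only place changes, and always toward the preceding segment.
The trigger is the preceding segment, so the direction is progressive (perseverative).

progressive place assimilation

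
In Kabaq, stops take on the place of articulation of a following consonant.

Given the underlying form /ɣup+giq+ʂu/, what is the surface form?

[ɣukgiʈʂu]

/p/ is a voiceless bilabial stop. The following trigger /g/ is velar, so /p/ must become velar as well.
Changing only its place to velar gives [k] — the voiceless velar stop.
The same rule applies at the second boundary: /q/ → [ʈ] next to /ʂ/.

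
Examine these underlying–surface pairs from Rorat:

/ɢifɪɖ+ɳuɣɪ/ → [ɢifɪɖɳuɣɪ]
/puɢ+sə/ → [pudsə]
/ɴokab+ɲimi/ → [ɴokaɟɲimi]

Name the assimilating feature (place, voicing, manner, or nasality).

place

Underlying /ɢ/ is realised as [d] next to /s/; /s/ itself does not change.
/ɢ/ is uvular while /s/ is alveolar; the output [d] is alveolar, matching the trigger — so the feature that spreads is place.
The same holds elsewhere in the data: /b/ → [ɟ] before /ɲ/ (bilabial → palatal, matching palatal) — only place changes, and always toward the following segment.
No alternation appears in [ɢifɪɖɳuɣɪ]: there the adjacent consonants already agree in place (/ɖ/ and /ɳ/ are both retroflex), so this form is consistent with the same rule.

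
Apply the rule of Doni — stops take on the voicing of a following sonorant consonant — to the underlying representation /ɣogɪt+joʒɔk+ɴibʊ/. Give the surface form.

/t/ is a voiceless alveolar stop. The following trigger /j/ is voiced, so /t/ must become voiced as well.
Changing only its voicing to voiced gives [d] — the voiced alveolar stop.
At the second juncture, /k/ likewise becomes [g] adjacent to /ɴ/.

[ɣogɪdjoʒɔgɴibʊ]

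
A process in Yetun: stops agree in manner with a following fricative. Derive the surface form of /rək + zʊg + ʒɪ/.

[rəxzʊɣʒɪ]

/k/ is a voiceless velar stop. The following trigger /z/ is a fricative, so /k/ must become a fricative as well.
A voiceless velar fricative is [x], so the surface segment is [x].
At the second juncture, /g/ likewise becomes [ɣ] adjacent to /ʒ/.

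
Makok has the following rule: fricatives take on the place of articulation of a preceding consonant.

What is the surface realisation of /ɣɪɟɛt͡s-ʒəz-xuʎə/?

/ʒ/ is a voiced postalveolar fricative. The preceding trigger /t͡s/ is alveolar, so /ʒ/ must become alveolar as well.
A voiced alveolar fricative is [z], so the surface segment is [z].
The same rule applies at the second boundary: /x/ → [s] next to /z/.

[ɣɪɟɛt͡szəzsuʎə]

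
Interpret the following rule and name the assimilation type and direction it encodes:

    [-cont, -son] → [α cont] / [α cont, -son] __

The rule copies [cont] (continuancy) from the environment onto the target stops; since [±cont] encodes the stop/fricative manner contrast, the assimilating dimension is manner.
Since the environment is written before the underscore, the trigger precedes the target; the direction is progressive.

progressive manner assimilation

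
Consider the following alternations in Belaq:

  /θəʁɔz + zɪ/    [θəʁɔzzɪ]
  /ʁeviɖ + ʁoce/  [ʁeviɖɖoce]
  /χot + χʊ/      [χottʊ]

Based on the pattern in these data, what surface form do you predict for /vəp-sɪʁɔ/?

The data show progressive total assimilation (/ʁ/ → [ɖ] after /ɖ/; /χ/ → [t] after /t/): in every case the target segment becomes identical to its preceding neighbour, copying more than a single feature.
In [θəʁɔzzɪ] the two consonants at the boundary are already identical (/z/ + /z/), so the rule applies vacuously and nothing changes.
/s/ is the segment targeted by the rule; it sits immediately after /p/, so it assimilates completely and surfaces as [p].

[vəppɪʁɔ]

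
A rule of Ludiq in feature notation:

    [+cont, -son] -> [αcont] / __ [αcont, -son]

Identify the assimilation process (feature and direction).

regressive manner assimilation

The rule copies [cont] (continuancy) from the environment onto the target fricatives; since [±cont] encodes the stop/fricative manner contrast, the assimilating dimension is manner.
The conditioning segment sits to the right of the focus bar, meaning the trigger follows the segment that changes — regressive assimilation.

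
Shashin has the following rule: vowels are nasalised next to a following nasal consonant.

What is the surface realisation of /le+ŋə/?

[lẽŋə]

The vowel /e/ is adjacent to the following nasal /ŋ/, so it acquires [+nasal] and surfaces as [ẽ].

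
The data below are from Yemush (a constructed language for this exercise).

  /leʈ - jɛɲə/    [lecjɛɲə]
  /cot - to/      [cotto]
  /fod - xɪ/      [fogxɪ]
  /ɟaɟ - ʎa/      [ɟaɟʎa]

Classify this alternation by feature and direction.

regressive place assimilation

The segment that alternates is /ʈ/, which surfaces as [c] when adjacent to /j/.
The change retroflex → palatal matches the place of the following /j/, identifying this as place assimilation.
Manner and voice are unchanged, so the assimilation is partial, not total.
Checking the remaining alternation: /d/ → [g] before /x/ (alveolar → velar, matching velar) — only place changes, and always toward the following segment.
No alternation appears in [cotto], [ɟaɟʎa]: there the adjacent consonants already agree in place (/t/ and /t/ are both alveolar; /ɟ/ and /ʎ/ are both palatal), so these forms are consistent with the same rule.
Since the segment that changes precedes the conditioning segment, the assimilation is regressive.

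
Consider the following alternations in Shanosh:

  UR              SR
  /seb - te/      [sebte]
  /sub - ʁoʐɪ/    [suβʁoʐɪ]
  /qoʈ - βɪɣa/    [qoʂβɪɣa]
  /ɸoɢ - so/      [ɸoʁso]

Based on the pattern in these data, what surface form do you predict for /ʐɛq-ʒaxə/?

[ʐɛχʒaxə]

The data show regressive manner assimilation: /b/ → [β] before /ʁ/; /ʈ/ → [ʂ] before /β/; /ɢ/ → [ʁ] before /s/. In each pair only manner changes, matching the following consonant, while place and voice stay constant.
No alternation appears in [sebte]: there the adjacent consonants already agree in manner (/b/ and /t/ are both stops), so this form is consistent with the same rule.
/q/ is a voiceless uvular stop. The following trigger /ʒ/ is a fricative, so /q/ must become a fricative as well.
The voiceless uvular fricative is [χ], so /q/ → [χ].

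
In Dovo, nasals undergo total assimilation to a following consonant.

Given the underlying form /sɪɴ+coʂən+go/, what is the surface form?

[sɪccoʂəggo]

/ɴ/ is the segment targeted by the rule; it sits immediately before /c/, so it assimilates completely and surfaces as [c].
The same rule applies at the second boundary: /n/ → [g] next to /g/.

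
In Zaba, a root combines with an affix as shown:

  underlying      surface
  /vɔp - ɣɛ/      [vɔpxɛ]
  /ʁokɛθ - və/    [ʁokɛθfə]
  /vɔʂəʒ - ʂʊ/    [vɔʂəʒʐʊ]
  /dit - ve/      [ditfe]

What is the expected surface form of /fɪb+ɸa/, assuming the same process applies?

[fɪbβa]

The data show progressive voicing assimilation: /ɣ/ → [x] after /p/; /v/ → [f] after /θ/; /ʂ/ → [ʐ] after /ʒ/; /v/ → [f] after /t/. In each pair only voicing changes, matching the preceding consonant, while place and manner stay constant.
/ɸ/ is a voiceless bilabial fricative. The preceding trigger /b/ is voiced, so /ɸ/ must become voiced as well.
The voiced bilabial fricative is [β], so /ɸ/ → [β].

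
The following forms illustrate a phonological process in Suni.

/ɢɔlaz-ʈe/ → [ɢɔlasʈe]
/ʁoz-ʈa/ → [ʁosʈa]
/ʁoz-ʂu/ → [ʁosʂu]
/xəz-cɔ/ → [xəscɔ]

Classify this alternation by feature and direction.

regressive voicing assimilation

Underlying /z/ is realised as [s] next to /ʈ/; /ʈ/ itself does not change.
/z/ is voiced while /ʈ/ is voiceless; the output [s] is voiceless, matching the trigger — so the feature that spreads is voicing.
Place and manner are unchanged, so the assimilation is partial, not total.
The other alternating forms pattern the same way: /z/ → [s] before /ʂ/ (voiced → voiceless, matching voiceless); /z/ → [s] before /c/ (voiced → voiceless, matching voiceless) — only voicing changes, and always toward the following segment.
Since the segment that changes precedes the conditioning segment, the assimilation is regressive.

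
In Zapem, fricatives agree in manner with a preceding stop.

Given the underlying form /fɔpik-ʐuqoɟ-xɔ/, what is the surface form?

/ʐ/ is a voiced retroflex fricative. The preceding trigger /k/ is a stop, so /ʐ/ must become a stop as well.
The voiced retroflex stop is [ɖ], so /ʐ/ → [ɖ].
At the second juncture, /x/ likewise becomes [k] adjacent to /ɟ/.

[fɔpikɖuqoɟkɔ]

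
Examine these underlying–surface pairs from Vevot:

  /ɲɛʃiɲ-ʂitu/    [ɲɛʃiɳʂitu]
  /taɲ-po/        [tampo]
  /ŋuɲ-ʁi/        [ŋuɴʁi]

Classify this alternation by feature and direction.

Comparing underlying and surface forms, /ɲ/ → [ɳ] is the alternation; the neighbouring /ʂ/ is constant.
The change palatal → retroflex matches the place of the following /ʂ/, identifying this as place assimilation.
Manner and voice are unchanged, so the assimilation is partial, not total.
The other alternating forms pattern the same way: /ɲ/ → [m] before /p/ (palatal → bilabial, matching bilabial); /ɲ/ → [ɴ] before /ʁ/ (palatal → uvular, matching uvular) — only place changes, and always toward the following segment.
The trigger is the following segment, so the direction is regressive (anticipatory).

regressive place assimilation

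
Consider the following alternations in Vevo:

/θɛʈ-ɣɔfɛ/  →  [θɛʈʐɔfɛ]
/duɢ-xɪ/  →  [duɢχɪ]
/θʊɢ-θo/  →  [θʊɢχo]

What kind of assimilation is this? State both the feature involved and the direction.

progressive place assimilation

Comparing underlying and surface forms, /ɣ/ → [ʐ] is the alternation; the neighbouring /ʈ/ is constant.
The change velar → retroflex matches the place of the preceding /ʈ/, identifying this as place assimilation.
Manner and voice are unchanged, so the assimilation is partial, not total.
The other alternating forms pattern the same way: /x/ → [χ] after /ɢ/ (velar → uvular, matching uvular); /θ/ → [χ] after /ɢ/ (dental → uvular, matching uvular) — only place changes, and always toward the preceding segment.
Since the segment that changes follows the conditioning segment, the assimilation is progressive.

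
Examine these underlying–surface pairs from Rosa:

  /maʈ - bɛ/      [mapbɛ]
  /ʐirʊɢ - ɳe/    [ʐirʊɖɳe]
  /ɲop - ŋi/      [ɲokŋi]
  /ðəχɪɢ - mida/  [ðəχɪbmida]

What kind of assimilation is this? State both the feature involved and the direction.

The segment that alternates is /ʈ/, which surfaces as [p] when adjacent to /b/.
/ʈ/ is retroflex while /b/ is bilabial; the output [p] is bilabial, matching the trigger — so the feature that spreads is place.
Manner and voice are unchanged, so the assimilation is partial, not total.
The same holds elsewhere in the data: /ɢ/ → [ɖ] before /ɳ/ (uvular → retroflex, matching retroflex); /p/ → [k] before /ŋ/ (bilabial → velar, matching velar); /ɢ/ → [b] before /m/ (uvular → bilabial, matching bilabial) — only place changes, and always toward the following segment.
The trigger is the following segment, so the direction is regressive (anticipatory).

regressive place assimilation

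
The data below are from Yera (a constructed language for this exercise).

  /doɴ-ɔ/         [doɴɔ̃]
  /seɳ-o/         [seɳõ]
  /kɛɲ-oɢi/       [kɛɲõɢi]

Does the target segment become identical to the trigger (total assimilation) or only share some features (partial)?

partial assimilation

The vowel /ɔ/ surfaces as nasalised [ɔ̃] next to the preceding nasal /ɴ/ — it has acquired the [+nasal] feature of its neighbour.
The other forms show the same pattern: /o/ → [õ] after /ɳ/; /o/ → [õ] after /ɲ/ — each time a vowel is nasalised next to a preceding nasal.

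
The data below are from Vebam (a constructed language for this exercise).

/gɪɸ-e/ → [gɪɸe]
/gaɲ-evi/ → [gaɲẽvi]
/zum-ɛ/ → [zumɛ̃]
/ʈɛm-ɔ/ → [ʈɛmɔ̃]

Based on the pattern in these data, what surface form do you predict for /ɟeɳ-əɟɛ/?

The data show progressive nasality assimilation (vowel nasalisation): /e/ → [ẽ] after /ɲ/; /ɛ/ → [ɛ̃] after /m/; /ɔ/ → [ɔ̃] after /m/ — a vowel is nasalised by an immediately preceding nasal consonant.
No change occurs in [gɪɸe] because the vowel at the boundary is adjacent to an oral consonant, not a nasal (/e/ next to /ɸ/).
/ə/ sits next to the nasal /ɳ/ and is therefore nasalised to [ə̃].

[ɟeɳə̃ɟɛ]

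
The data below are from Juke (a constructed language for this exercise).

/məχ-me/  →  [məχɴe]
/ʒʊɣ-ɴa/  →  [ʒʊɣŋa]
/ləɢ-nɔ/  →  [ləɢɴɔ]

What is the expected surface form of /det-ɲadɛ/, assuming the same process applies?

The data show progressive place assimilation: /m/ → [ɴ] after /χ/; /ɴ/ → [ŋ] after /ɣ/; /n/ → [ɴ] after /ɢ/. In each pair only place changes, matching the preceding consonant, while manner and voice stay constant.
/ɲ/ is a voiced palatal nasal. The preceding trigger /t/ is alveolar, so /ɲ/ must become alveolar as well.
The voiced alveolar nasal is [n], so /ɲ/ → [n].

[detnadɛ]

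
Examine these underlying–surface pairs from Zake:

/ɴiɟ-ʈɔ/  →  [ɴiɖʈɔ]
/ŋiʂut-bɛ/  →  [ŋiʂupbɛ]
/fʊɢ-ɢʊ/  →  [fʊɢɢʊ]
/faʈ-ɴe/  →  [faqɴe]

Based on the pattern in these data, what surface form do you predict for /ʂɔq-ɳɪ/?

The data show regressive place assimilation: /ɟ/ → [ɖ] before /ʈ/; /t/ → [p] before /b/; /ʈ/ → [q] before /ɴ/. In each pair only place changes, matching the following consonant, while manner and voice stay constant.
No alternation appears in [fʊɢɢʊ]: there the adjacent consonants already agree in place (/ɢ/ and /ɢ/ are both uvular), so this form is consistent with the same rule.
The rule targets /q/ (voiceless uvular stop), which sits before the trigger /ɳ/ (retroflex).
The voiceless retroflex stop is [ʈ], so /q/ → [ʈ].

[ʂɔʈɳɪ]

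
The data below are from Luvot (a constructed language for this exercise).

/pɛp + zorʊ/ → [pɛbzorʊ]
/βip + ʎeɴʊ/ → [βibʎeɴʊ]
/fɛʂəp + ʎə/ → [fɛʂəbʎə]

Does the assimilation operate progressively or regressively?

Underlying /p/ is realised as [b] next to /z/; /z/ itself does not change.
/p/ is voiceless while /z/ is voiced; the output [b] is voiced, matching the trigger — so the feature that spreads is voicing.
The same holds elsewhere in the data: /p/ → [b] before /ʎ/ (voiceless → voiced, matching voiced) — only voicing changes, and always toward the following segment.
Since the segment that changes precedes the conditioning segment, the assimilation is regressive.

regressive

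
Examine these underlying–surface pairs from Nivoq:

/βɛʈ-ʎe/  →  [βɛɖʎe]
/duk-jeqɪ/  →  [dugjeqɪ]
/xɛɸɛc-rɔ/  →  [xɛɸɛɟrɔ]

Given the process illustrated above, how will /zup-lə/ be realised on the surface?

The data show regressive voicing assimilation: /ʈ/ → [ɖ] before /ʎ/; /k/ → [g] before /j/; /c/ → [ɟ] before /r/. In each pair only voicing changes, matching the following consonant, while place and manner stay constant.
The rule targets /p/ (voiceless bilabial stop), which sits before the trigger /l/ (voiced).
The voiced bilabial stop is [b], so /p/ → [b].

[zublə]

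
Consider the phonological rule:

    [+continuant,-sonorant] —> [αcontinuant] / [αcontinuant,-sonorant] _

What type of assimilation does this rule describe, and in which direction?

progressive manner assimilation

The rule copies [continuant] (continuancy) from the environment onto the target fricatives; since [±continuant] encodes the stop/fricative manner contrast, the assimilating dimension is manner.
Since the environment is written before the underscore, the trigger precedes the target; the direction is progressive.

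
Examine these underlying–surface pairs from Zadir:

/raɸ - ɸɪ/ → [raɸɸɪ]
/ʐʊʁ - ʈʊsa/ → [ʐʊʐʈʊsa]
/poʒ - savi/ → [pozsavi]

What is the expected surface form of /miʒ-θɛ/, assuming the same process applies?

[miðθɛ]

The data show regressive place assimilation: /ʁ/ → [ʐ] before /ʈ/; /ʒ/ → [z] before /s/. In each pair only place changes, matching the following consonant, while manner and voice stay constant.
Nothing changes in [raɸɸɪ]: there the adjacent consonants already agree in place (/ɸ/ and /ɸ/ are both bilabial), so this form is consistent with the same rule.
/ʒ/ is a voiced postalveolar fricative. The following trigger /θ/ is dental, so /ʒ/ must become dental as well.
Changing only its place to dental gives [ð] — the voiced dental fricative.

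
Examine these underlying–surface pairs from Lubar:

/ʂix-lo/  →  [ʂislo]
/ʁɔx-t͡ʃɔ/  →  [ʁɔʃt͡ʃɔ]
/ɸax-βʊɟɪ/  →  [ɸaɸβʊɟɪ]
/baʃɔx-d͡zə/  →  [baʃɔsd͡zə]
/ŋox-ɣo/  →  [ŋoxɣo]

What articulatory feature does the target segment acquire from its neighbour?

Comparing underlying and surface forms, /x/ → [s] is the alternation; the neighbouring /l/ is constant.
The change velar → alveolar matches the place of the following /l/, identifying this as place assimilation.
The same holds elsewhere in the data: /x/ → [ʃ] before /t͡ʃ/ (velar → postalveolar, matching postalveolar); /x/ → [ɸ] before /β/ (velar → bilabial, matching bilabial); /x/ → [s] before /d͡z/ (velar → alveolar, matching alveolar) — only place changes, and always toward the following segment.
No alternation appears in [ŋoxɣo]: there the adjacent consonants already agree in place (/x/ and /ɣ/ are both velar), so this form is consistent with the same rule.

place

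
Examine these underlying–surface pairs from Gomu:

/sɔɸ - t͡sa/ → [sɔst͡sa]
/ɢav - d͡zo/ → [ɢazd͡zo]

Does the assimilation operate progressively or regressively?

Comparing underlying and surface forms, /ɸ/ → [s] is the alternation; the neighbouring /t͡s/ is constant.
The change bilabial → alveolar matches the place of the following /t͡s/, identifying this as place assimilation.
The other alternating form patterns the same way: /v/ → [z] before /d͡z/ (labiodental → alveolar, matching alveolar) — only place changes, and always toward the following segment.
Since the segment that changes precedes the conditioning segment, the assimilation is regressive.

regressive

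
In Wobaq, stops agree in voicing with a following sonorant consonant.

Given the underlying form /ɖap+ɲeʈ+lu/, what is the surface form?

[ɖabɲeɖlu]

/p/ is a voiceless bilabial stop. The following trigger /ɲ/ is voiced, so /p/ must become voiced as well.
Changing only its voicing to voiced gives [b] — the voiced bilabial stop.
The same rule applies at the second boundary: /ʈ/ → [ɖ] next to /l/.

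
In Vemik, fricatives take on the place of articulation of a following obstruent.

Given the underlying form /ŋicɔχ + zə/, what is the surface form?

[ŋicɔszə]

/χ/ is a voiceless uvular fricative. The following trigger /z/ is alveolar, so /χ/ must become alveolar as well.
Changing only its place to alveolar gives [s] — the voiceless alveolar fricative.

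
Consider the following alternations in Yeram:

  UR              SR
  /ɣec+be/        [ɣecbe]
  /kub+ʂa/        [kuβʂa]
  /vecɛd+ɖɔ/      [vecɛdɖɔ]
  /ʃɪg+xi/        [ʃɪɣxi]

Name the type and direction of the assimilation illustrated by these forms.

Underlying /b/ is realised as [β] next to /ʂ/; /ʂ/ itself does not change.
The change stop → fricative matches the manner of the following /ʂ/, identifying this as manner assimilation.
Place and voice are unchanged, so the assimilation is partial, not total.
Checking the remaining alternation: /g/ → [ɣ] before /x/ (stop → fricative, matching a fricative) — only manner changes, and always toward the following segment.
No alternation appears in [ɣecbe], [vecɛdɖɔ]: there the adjacent consonants already agree in manner (/c/ and /b/ are both stops; /d/ and /ɖ/ are both stops), so these forms are consistent with the same rule.
Since the segment that changes precedes the conditioning segment, the assimilation is regressive.

regressive manner assimilation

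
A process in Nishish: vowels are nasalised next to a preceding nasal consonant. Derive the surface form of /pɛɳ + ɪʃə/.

[pɛɳɪ̃ʃə]

The vowel /ɪ/ is adjacent to the preceding nasal /ɳ/, so it acquires [+nasal] and surfaces as [ɪ̃].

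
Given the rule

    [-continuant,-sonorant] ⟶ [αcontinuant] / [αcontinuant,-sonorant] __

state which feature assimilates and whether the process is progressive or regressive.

The shared variable α links the value of [continuant] on the target to that of the neighbouring obstruent. [continuant] distinguishes stops from fricatives — a manner-of-articulation feature — so this is manner assimilation.
Since the environment is written before the underscore, the trigger precedes the target; the direction is progressive.

progressive manner assimilation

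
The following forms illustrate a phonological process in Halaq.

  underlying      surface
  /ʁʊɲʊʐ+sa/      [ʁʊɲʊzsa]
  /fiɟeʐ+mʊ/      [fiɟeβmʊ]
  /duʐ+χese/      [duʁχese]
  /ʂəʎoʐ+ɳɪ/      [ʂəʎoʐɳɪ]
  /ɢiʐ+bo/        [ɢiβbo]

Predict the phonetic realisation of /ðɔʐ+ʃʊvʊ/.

[ðɔʒʃʊvʊ]

The data show regressive place assimilation: /ʐ/ → [z] before /s/; /ʐ/ → [β] before /m/; /ʐ/ → [ʁ] before /χ/; /ʐ/ → [β] before /b/. In each pair only place changes, matching the following consonant, while manner and voice stay constant.
No alternation appears in [ʂəʎoʐɳɪ]: there the adjacent consonants already agree in place (/ʐ/ and /ɳ/ are both retroflex), so this form is consistent with the same rule.
/ʐ/ is a voiced retroflex fricative. The following trigger /ʃ/ is postalveolar, so /ʐ/ must become postalveolar as well.
Changing only its place to postalveolar gives [ʒ] — the voiced postalveolar fricative.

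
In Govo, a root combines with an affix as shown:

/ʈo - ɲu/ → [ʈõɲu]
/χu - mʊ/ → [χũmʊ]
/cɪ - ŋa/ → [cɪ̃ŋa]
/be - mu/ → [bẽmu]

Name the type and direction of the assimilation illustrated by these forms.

regressive nasality assimilation (vowel nasalisation)

The vowel /o/ surfaces as nasalised [õ] next to the following nasal /ɲ/ — it has acquired the [+nasal] feature of its neighbour.
Likewise in the remaining data: /u/ → [ũ] before /m/; /ɪ/ → [ɪ̃] before /ŋ/; /e/ → [ẽ] before /m/ — each time a vowel is nasalised next to a following nasal.
Because the conditioning nasal is to the right of the vowel that changes, the process is regressive (anticipatory).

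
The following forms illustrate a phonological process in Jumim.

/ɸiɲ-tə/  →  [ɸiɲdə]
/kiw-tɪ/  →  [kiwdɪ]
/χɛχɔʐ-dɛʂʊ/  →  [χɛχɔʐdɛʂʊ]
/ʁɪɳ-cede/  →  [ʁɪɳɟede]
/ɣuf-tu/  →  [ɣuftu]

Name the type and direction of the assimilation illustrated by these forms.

progressive voicing assimilation

The segment that alternates is /t/, which surfaces as [d] when adjacent to /ɲ/.
/t/ is voiceless while /ɲ/ is voiced; the output [d] is voiced, matching the trigger — so the feature that spreads is voicing.
Place and manner are unchanged, so the assimilation is partial, not total.
The other alternating forms pattern the same way: /t/ → [d] after /w/ (voiceless → voiced, matching voiced); /c/ → [ɟ] after /ɳ/ (voiceless → voiced, matching voiced) — only voicing changes, and always toward the preceding segment.
No alternation appears in [χɛχɔʐdɛʂʊ], [ɣuftu]: there the adjacent consonants already agree in voicing (/d/ and /ʐ/ are both voiced; /t/ and /f/ are both voiceless), so these forms are consistent with the same rule.
Since the segment that changes follows the conditioning segment, the assimilation is progressive.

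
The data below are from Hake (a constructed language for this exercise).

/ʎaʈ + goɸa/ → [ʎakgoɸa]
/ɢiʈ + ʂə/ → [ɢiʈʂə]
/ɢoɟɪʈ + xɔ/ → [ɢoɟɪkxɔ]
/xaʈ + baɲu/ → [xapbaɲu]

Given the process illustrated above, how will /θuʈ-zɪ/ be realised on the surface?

[θutzɪ]

The data show regressive place assimilation: /ʈ/ → [k] before /g/; /ʈ/ → [k] before /x/; /ʈ/ → [p] before /b/. In each pair only place changes, matching the following consonant, while manner and voice stay constant.
Nothing changes in [ɢiʈʂə]: there the adjacent consonants already agree in place (/ʈ/ and /ʂ/ are both retroflex), so this form is consistent with the same rule.
/ʈ/ is a voiceless retroflex stop. The following trigger /z/ is alveolar, so /ʈ/ must become alveolar as well.
A voiceless alveolar stop is [t], so the surface segment is [t].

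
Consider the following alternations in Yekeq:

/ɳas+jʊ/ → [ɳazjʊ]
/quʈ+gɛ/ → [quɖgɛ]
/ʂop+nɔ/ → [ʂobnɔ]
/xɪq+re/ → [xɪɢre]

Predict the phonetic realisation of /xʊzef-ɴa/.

[xʊzevɴa]

The data show regressive voicing assimilation: /s/ → [z] before /j/; /ʈ/ → [ɖ] before /g/; /p/ → [b] before /n/; /q/ → [ɢ] before /r/. In each pair only voicing changes, matching the following consonant, while place and manner stay constant.
/f/ is a voiceless labiodental fricative. The following trigger /ɴ/ is voiced, so /f/ must become voiced as well.
The voiced labiodental fricative is [v], so /f/ → [v].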